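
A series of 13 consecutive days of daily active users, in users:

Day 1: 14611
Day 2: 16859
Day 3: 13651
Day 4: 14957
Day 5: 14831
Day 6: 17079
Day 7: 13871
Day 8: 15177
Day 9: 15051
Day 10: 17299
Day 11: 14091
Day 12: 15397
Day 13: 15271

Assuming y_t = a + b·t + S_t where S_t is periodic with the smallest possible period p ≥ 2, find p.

4

First differences y_{t+1} − y_t: 2248, -3208, 1306, -126, 2248, -3208, 1306, -126, 2248, -3208, …
The difference pattern repeats every 4 terms and not for any smaller step, so p = 4.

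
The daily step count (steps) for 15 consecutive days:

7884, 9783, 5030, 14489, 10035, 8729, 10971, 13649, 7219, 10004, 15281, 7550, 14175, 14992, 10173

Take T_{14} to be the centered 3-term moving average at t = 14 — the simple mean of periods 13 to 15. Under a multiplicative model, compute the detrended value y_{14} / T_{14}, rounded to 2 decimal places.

1.14

Trend T_14 = (14175 + 14992 + 10173) / 3 = 39340/3 = 13113.3333
Ratio to trend: 14992 / 13113.3333 = 1.14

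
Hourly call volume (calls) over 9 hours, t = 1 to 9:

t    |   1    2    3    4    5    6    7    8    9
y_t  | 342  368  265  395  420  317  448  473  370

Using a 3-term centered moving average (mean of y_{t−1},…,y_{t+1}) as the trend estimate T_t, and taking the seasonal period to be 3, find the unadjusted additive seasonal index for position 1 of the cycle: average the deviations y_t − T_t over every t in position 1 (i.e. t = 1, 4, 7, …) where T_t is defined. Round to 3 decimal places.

Season position 1 occurs at t = 4, 7 (where T_t is defined).
t=4: T_4 = 360.00000; y_4 − T_4 = 395 − 360.00000 = 35.00000
t=7: T_7 = 412.66667; y_7 − T_7 = 448 − 412.66667 = 35.33333
Mean deviation: (35.00000 + 35.33333) / 2 = 35.167

35.167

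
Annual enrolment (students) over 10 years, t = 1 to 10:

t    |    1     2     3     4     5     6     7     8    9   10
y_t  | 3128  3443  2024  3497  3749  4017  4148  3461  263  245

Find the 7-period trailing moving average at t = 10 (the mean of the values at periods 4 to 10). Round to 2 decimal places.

Sum of periods 4–10: 3497 + 3749 + 4017 + 4148 + 3461 + 263 + 245 = 19380
Divide by 7: 19380 / 7 = 2768.57

2768.57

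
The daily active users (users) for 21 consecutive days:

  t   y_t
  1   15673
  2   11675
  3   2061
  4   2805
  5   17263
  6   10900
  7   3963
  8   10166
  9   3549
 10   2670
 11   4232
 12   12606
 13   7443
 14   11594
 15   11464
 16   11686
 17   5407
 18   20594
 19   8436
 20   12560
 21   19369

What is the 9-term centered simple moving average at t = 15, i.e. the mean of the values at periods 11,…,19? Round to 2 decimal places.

10384.67

Sum of periods 11–19: 4232 + 12606 + 7443 + 11594 + 11464 + 11686 + 5407 + 20594 + 8436 = 93462
Divide by 9: 93462 / 9 = 10384.67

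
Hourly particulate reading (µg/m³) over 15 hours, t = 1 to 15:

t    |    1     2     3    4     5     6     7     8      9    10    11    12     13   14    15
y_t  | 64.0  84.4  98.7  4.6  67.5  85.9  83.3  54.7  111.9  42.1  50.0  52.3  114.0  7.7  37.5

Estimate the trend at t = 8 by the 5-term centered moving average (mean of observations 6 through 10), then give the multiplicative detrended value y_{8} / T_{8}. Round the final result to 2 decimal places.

0.72

Trend T_8 = (85.9 + 83.3 + 54.7 + 111.9 + 42.1) / 5 = 377.9/5 = 75.5800
Ratio to trend: 54.7 / 75.5800 = 0.72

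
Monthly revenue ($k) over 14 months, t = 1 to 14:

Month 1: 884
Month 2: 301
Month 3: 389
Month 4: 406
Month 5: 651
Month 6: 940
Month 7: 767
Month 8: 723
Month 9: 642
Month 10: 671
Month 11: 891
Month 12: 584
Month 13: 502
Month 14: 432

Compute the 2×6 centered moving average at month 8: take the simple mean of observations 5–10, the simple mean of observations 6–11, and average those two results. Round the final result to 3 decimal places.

752.333

Sum over 5–10: 651 + 940 + 767 + 723 + 642 + 671 = 4394
Sum over 6–11: 940 + 767 + 723 + 642 + 671 + 891 = 4634
CMA at t=8 = (4394 + 4634) / (2·6) = 9028 / 12 = 752.333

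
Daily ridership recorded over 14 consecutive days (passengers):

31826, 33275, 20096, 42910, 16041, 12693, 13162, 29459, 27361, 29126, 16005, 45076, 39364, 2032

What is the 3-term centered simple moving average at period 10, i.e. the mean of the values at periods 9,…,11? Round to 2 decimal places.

Sum of periods 9–11: 27361 + 29126 + 16005 = 72492
Divide by 3: 72492 / 3 = 24164.00

24164.00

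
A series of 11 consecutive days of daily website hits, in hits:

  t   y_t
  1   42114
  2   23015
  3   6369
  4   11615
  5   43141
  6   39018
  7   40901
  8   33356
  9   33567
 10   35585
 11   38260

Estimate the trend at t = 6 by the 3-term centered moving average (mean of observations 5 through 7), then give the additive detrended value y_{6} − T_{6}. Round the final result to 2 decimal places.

-2002.00

Trend T_6 = (43141 + 39018 + 40901) / 3 = 123060/3 = 41020.0000
Detrended value: 39018 − 41020.0000 = -2002.00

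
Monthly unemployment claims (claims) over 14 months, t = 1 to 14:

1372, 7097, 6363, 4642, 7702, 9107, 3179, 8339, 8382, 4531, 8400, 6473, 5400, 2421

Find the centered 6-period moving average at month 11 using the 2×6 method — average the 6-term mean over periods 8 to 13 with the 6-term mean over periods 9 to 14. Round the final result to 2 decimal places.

6427.67

Sum over 8–13: 8339 + 8382 + 4531 + 8400 + 6473 + 5400 = 41525
Sum over 9–14: 8382 + 4531 + 8400 + 6473 + 5400 + 2421 = 35607
CMA at t=11 = (41525 + 35607) / (2·6) = 77132 / 12 = 6427.67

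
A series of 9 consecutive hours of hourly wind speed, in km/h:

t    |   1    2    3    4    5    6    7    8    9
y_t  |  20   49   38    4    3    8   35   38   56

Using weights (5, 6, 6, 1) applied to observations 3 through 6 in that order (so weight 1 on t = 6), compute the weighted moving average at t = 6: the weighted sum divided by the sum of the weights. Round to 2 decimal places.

13.33

Weighted sum: 5·38 + 6·4 + 6·3 + 1·8 = 190 + 24 + 18 + 8 = 240
Weight total: 5 + 6 + 6 + 1 = 18
WMA = 240 / 18 = 13.33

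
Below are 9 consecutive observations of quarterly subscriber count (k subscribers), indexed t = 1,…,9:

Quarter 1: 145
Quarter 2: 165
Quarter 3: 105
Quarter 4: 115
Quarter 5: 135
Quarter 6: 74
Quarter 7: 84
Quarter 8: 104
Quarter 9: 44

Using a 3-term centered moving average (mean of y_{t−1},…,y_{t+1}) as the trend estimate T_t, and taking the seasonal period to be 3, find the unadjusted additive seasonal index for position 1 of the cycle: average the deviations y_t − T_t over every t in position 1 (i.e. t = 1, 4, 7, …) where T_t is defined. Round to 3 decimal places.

-3.333

Season position 1 occurs at t = 4, 7 (where T_t is defined).
t=4: T_4 = 118.33333; y_4 − T_4 = 115 − 118.33333 = -3.33333
t=7: T_7 = 87.33333; y_7 − T_7 = 84 − 87.33333 = -3.33333
Mean deviation: (-3.33333 + -3.33333) / 2 = -3.333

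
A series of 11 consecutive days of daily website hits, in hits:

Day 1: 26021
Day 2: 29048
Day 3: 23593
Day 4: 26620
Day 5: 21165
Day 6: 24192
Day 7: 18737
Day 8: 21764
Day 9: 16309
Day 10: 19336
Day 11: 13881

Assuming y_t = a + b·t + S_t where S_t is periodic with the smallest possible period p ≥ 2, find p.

2

First differences y_{t+1} − y_t: 3027, -5455, 3027, -5455, 3027, -5455, …
The difference pattern repeats every 2 terms and not for any smaller step, so p = 2.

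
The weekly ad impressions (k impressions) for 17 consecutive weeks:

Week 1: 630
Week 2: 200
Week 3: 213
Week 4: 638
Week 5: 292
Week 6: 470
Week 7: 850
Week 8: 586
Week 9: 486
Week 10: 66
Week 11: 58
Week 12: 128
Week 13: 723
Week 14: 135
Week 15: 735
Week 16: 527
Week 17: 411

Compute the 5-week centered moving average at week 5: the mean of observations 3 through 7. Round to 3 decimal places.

492.600

Sum of periods 3–7: 213 + 638 + 292 + 470 + 850 = 2463
Divide by 5: 2463 / 5 = 492.600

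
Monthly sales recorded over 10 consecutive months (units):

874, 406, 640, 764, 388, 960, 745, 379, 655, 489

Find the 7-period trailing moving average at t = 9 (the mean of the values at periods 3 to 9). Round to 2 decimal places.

647.29

Sum of periods 3–9: 640 + 764 + 388 + 960 + 745 + 379 + 655 = 4531
Divide by 7: 4531 / 7 = 647.29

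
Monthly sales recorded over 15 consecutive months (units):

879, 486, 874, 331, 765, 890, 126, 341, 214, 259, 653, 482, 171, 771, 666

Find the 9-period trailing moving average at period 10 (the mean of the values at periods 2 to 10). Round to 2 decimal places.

Sum of periods 2–10: 486 + 874 + 331 + 765 + 890 + 126 + 341 + 214 + 259 = 4286
Divide by 9: 4286 / 9 = 476.22

476.22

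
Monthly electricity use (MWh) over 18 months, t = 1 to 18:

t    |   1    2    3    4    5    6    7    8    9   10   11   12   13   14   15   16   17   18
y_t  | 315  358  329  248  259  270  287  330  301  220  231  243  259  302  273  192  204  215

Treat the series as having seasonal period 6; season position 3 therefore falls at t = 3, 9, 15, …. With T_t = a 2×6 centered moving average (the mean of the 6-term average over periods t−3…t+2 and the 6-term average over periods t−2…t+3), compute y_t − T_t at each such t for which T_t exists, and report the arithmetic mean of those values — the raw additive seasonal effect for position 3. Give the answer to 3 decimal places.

Season position 3 occurs at t = 9, 15 (where T_t is defined).
t=9: T_9 = 270.91667; y_9 − T_9 = 301 − 270.91667 = 30.08333
t=15: T_15 = 243.16667; y_15 − T_15 = 273 − 243.16667 = 29.83333
Mean deviation: (30.08333 + 29.83333) / 2 = 29.958

29.958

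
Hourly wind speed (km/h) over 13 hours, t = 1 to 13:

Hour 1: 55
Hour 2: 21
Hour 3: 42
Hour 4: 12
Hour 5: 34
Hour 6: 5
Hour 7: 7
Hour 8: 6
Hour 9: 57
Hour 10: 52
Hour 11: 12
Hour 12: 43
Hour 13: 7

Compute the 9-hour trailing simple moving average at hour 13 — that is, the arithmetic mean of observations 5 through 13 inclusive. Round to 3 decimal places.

Sum of periods 5–13: 34 + 5 + 7 + 6 + 57 + 52 + 12 + 43 + 7 = 223
Divide by 9: 223 / 9 = 24.778

24.778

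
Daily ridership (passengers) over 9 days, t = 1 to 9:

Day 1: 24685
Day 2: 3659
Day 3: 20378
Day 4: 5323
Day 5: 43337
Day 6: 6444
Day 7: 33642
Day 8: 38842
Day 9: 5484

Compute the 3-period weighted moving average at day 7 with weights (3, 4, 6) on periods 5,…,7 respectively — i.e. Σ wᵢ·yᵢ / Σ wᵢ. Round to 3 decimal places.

27510.692

Weighted sum: 3·43337 + 4·6444 + 6·33642 = 130011 + 25776 + 201852 = 357639
Weight total: 3 + 4 + 6 = 13
WMA = 357639 / 13 = 27510.692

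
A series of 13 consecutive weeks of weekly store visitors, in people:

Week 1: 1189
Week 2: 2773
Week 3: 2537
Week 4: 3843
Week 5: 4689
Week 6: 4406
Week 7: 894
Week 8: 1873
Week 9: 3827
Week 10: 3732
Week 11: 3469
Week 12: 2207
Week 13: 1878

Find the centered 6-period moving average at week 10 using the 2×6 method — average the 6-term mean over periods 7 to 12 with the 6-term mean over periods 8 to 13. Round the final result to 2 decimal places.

Sum over 7–12: 894 + 1873 + 3827 + 3732 + 3469 + 2207 = 16002
Sum over 8–13: 1873 + 3827 + 3732 + 3469 + 2207 + 1878 = 16986
CMA at t=10 = (16002 + 16986) / (2·6) = 32988 / 12 = 2749.00

2749.00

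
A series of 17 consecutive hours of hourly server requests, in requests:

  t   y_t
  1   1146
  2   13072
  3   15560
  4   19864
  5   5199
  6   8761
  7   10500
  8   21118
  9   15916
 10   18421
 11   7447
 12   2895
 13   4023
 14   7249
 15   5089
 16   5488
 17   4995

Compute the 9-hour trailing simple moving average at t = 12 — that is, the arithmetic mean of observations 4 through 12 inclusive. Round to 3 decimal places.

Sum of periods 4–12: 19864 + 5199 + 8761 + 10500 + 21118 + 15916 + 18421 + 7447 + 2895 = 110121
Divide by 9: 110121 / 9 = 12235.667

12235.667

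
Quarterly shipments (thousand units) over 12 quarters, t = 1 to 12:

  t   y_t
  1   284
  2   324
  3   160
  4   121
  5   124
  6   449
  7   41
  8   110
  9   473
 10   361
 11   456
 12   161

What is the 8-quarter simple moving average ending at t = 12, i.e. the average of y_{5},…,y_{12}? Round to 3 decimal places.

271.875

Sum of periods 5–12: 124 + 449 + 41 + 110 + 473 + 361 + 456 + 161 = 2175
Divide by 8: 2175 / 8 = 271.875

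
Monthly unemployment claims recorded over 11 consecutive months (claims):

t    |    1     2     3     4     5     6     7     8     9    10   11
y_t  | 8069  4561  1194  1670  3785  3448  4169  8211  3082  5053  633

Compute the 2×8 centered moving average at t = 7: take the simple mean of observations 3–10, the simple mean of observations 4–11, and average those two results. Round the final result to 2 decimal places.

Sum over 3–10: 1194 + 1670 + 3785 + 3448 + 4169 + 8211 + 3082 + 5053 = 30612
Sum over 4–11: 1670 + 3785 + 3448 + 4169 + 8211 + 3082 + 5053 + 633 = 30051
CMA at t=7 = (30612 + 30051) / (2·8) = 60663 / 16 = 3791.44

3791.44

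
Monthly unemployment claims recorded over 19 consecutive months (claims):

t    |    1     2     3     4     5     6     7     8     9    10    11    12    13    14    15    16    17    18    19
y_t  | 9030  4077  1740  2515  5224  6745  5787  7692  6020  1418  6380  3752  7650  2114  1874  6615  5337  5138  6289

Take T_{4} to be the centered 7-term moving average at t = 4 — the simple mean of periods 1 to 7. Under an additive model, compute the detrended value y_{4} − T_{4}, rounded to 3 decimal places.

-2501.857

Trend T_4 = (9030 + 4077 + 1740 + 2515 + 5224 + 6745 + 5787) / 7 = 35118/7 = 5016.85714
Detrended value: 2515 − 5016.85714 = -2501.857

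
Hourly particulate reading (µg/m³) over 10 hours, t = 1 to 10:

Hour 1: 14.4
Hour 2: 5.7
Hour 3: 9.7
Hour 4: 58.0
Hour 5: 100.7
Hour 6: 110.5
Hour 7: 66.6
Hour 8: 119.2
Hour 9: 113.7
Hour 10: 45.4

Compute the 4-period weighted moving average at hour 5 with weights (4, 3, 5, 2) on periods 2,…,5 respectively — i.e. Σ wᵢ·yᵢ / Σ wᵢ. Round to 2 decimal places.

Weighted sum: 4·5.7 + 3·9.7 + 5·58.0 + 2·100.7 = 22.8 + 29.1 + 290.0 + 201.4 = 543.3
Weight total: 4 + 3 + 5 + 2 = 14
WMA = 543.3 / 14 = 38.81

38.81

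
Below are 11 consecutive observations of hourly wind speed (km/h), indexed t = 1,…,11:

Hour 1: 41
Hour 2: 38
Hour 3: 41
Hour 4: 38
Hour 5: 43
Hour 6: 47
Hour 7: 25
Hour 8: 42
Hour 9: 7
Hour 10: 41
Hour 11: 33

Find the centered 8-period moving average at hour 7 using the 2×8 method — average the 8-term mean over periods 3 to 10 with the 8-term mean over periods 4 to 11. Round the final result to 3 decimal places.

Sum over 3–10: 41 + 38 + 43 + 47 + 25 + 42 + 7 + 41 = 284
Sum over 4–11: 38 + 43 + 47 + 25 + 42 + 7 + 41 + 33 = 276
CMA at t=7 = (284 + 276) / (2·8) = 560 / 16 = 35.000

35.000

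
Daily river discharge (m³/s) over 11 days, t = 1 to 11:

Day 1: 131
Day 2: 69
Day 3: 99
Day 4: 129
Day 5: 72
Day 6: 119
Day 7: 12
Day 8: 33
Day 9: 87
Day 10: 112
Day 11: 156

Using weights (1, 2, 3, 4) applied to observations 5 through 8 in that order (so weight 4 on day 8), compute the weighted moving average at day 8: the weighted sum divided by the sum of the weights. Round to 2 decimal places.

Weighted sum: 1·72 + 2·119 + 3·12 + 4·33 = 72 + 238 + 36 + 132 = 478
Weight total: 1 + 2 + 3 + 4 = 10
WMA = 478 / 10 = 47.80

47.80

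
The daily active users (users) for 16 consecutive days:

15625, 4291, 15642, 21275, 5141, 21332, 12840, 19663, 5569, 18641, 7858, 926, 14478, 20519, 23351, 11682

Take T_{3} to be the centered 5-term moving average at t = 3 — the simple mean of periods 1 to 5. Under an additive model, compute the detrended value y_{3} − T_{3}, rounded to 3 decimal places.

3247.200

Trend T_3 = (15625 + 4291 + 15642 + 21275 + 5141) / 5 = 61974/5 = 12394.80000
Detrended value: 15642 − 12394.80000 = 3247.200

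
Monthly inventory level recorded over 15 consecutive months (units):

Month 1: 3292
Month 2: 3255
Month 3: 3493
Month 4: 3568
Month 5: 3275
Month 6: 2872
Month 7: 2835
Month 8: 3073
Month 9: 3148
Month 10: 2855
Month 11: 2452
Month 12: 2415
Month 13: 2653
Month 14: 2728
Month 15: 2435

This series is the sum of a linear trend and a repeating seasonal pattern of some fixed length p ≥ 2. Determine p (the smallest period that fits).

First differences y_{t+1} − y_t: -37, 238, 75, -293, -403, -37, 238, 75, -293, -403, -37, 238, …
The difference pattern repeats every 5 terms and not for any smaller step, so p = 5.

5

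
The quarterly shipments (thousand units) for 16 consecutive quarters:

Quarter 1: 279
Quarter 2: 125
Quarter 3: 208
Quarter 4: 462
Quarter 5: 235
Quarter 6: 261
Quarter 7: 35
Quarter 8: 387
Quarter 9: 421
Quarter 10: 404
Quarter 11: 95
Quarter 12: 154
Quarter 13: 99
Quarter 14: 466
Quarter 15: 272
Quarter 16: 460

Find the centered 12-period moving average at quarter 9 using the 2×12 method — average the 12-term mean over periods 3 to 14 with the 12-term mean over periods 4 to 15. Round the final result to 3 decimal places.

Sum over 3–14: 208 + 462 + 235 + 261 + 35 + 387 + 421 + 404 + 95 + 154 + 99 + 466 = 3227
Sum over 4–15: 462 + 235 + 261 + 35 + 387 + 421 + 404 + 95 + 154 + 99 + 466 + 272 = 3291
CMA at t=9 = (3227 + 3291) / (2·12) = 6518 / 24 = 271.583

271.583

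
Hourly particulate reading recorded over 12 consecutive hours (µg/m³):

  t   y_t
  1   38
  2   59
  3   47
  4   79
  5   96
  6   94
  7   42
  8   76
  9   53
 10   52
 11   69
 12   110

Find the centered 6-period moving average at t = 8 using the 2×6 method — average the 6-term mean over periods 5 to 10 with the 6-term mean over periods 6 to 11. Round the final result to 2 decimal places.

66.58

Sum over 5–10: 96 + 94 + 42 + 76 + 53 + 52 = 413
Sum over 6–11: 94 + 42 + 76 + 53 + 52 + 69 = 386
CMA at t=8 = (413 + 386) / (2·6) = 799 / 12 = 66.58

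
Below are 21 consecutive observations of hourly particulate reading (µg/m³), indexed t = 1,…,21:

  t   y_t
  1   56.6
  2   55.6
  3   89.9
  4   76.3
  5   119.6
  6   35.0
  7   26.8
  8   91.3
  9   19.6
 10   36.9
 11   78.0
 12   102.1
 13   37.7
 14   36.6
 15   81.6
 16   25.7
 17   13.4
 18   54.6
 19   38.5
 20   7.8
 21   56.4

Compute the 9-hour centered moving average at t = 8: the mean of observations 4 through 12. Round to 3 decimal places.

Sum of periods 4–12: 76.3 + 119.6 + 35.0 + 26.8 + 91.3 + 19.6 + 36.9 + 78.0 + 102.1 = 585.6
Divide by 9: 585.6 / 9 = 65.067

65.067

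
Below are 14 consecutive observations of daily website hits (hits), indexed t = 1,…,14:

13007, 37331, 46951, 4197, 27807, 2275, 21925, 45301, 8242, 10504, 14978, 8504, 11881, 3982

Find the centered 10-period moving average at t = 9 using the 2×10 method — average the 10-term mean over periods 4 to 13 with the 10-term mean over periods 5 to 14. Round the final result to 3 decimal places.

Sum over 4–13: 4197 + 27807 + 2275 + 21925 + 45301 + 8242 + 10504 + 14978 + 8504 + 11881 = 155614
Sum over 5–14: 27807 + 2275 + 21925 + 45301 + 8242 + 10504 + 14978 + 8504 + 11881 + 3982 = 155399
CMA at t=9 = (155614 + 155399) / (2·10) = 311013 / 20 = 15550.650

15550.650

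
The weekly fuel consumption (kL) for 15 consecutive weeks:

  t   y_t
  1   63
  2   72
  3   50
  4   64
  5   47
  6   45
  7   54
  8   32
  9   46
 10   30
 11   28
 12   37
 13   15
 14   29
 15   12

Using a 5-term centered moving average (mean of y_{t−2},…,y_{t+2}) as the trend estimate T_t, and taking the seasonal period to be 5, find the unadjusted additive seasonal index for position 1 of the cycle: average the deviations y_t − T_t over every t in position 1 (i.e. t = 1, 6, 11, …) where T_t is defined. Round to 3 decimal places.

Season position 1 occurs at t = 6, 11 (where T_t is defined).
t=6: T_6 = 48.40000; y_6 − T_6 = 45 − 48.40000 = -3.40000
t=11: T_11 = 31.20000; y_11 − T_11 = 28 − 31.20000 = -3.20000
Mean deviation: (-3.40000 + -3.20000) / 2 = -3.300

-3.300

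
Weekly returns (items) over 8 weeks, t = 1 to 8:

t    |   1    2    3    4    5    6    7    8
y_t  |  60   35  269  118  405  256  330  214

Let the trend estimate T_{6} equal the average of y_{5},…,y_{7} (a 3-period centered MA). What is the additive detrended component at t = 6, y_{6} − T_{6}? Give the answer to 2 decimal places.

Trend T_6 = (405 + 256 + 330) / 3 = 991/3 = 330.3333
Detrended value: 256 − 330.3333 = -74.33

-74.33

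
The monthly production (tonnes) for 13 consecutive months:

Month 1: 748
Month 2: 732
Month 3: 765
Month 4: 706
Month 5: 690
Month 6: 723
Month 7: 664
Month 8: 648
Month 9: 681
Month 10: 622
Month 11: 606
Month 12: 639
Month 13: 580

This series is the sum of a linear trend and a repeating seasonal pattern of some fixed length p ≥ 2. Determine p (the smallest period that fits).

3

First differences y_{t+1} − y_t: -16, 33, -59, -16, 33, -59, -16, 33, …
The difference pattern repeats every 3 terms and not for any smaller step, so p = 3.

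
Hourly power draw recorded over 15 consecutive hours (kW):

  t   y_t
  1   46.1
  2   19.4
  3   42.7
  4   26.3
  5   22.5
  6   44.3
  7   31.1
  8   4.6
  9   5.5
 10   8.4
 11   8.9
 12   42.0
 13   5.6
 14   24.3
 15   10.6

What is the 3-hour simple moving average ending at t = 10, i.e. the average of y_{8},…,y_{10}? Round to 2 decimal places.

Sum of periods 8–10: 4.6 + 5.5 + 8.4 = 18.5
Divide by 3: 18.5 / 3 = 6.17

6.17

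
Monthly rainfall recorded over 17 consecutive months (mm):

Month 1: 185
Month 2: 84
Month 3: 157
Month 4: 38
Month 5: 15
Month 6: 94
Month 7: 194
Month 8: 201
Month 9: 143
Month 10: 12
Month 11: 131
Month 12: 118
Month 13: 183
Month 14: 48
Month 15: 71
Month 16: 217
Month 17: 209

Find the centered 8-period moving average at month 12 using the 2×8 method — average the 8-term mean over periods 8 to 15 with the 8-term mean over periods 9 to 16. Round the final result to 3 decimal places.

Sum over 8–15: 201 + 143 + 12 + 131 + 118 + 183 + 48 + 71 = 907
Sum over 9–16: 143 + 12 + 131 + 118 + 183 + 48 + 71 + 217 = 923
CMA at t=12 = (907 + 923) / (2·8) = 1830 / 16 = 114.375

114.375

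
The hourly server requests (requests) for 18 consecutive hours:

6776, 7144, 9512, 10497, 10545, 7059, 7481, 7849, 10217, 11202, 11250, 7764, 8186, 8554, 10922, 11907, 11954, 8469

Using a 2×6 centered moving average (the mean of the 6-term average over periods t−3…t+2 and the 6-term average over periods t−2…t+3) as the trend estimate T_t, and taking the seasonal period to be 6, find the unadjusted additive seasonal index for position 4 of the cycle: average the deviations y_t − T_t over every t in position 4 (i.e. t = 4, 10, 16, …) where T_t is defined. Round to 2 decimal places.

Season position 4 occurs at t = 4, 10 (where T_t is defined).
t=4: T_4 = 8647.5833; y_4 − T_4 = 10497 − 8647.5833 = 1849.4167
t=10: T_10 = 9352.5833; y_10 − T_10 = 11202 − 9352.5833 = 1849.4167
Mean deviation: (1849.4167 + 1849.4167) / 2 = 1849.42

1849.42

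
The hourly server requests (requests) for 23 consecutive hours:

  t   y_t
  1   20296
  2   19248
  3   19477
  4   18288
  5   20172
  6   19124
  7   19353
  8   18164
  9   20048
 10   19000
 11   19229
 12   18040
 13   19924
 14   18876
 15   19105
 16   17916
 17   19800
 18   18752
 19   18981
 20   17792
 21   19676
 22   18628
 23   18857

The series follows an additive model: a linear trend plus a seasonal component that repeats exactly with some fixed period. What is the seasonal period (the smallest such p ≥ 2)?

4

First differences y_{t+1} − y_t: -1048, 229, -1189, 1884, -1048, 229, -1189, 1884, -1048, 229, …
The difference pattern repeats every 4 terms and not for any smaller step, so p = 4.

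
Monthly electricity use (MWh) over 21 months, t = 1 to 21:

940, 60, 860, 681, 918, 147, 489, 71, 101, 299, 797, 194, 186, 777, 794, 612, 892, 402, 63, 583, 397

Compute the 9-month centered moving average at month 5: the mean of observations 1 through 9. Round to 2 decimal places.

474.11

Sum of periods 1–9: 940 + 60 + 860 + 681 + 918 + 147 + 489 + 71 + 101 = 4267
Divide by 9: 4267 / 9 = 474.11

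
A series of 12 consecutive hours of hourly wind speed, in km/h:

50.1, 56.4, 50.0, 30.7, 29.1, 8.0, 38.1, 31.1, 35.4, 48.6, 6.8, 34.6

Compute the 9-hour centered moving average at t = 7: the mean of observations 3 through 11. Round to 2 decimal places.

Sum of periods 3–11: 50.0 + 30.7 + 29.1 + 8.0 + 38.1 + 31.1 + 35.4 + 48.6 + 6.8 = 277.8
Divide by 9: 277.8 / 9 = 30.87

30.87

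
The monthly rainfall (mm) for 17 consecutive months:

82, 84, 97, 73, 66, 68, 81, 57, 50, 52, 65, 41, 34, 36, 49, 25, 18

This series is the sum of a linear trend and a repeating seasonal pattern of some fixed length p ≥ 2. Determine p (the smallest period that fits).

First differences y_{t+1} − y_t: 2, 13, -24, -7, 2, 13, -24, -7, 2, 13, …
The difference pattern repeats every 4 terms and not for any smaller step, so p = 4.

4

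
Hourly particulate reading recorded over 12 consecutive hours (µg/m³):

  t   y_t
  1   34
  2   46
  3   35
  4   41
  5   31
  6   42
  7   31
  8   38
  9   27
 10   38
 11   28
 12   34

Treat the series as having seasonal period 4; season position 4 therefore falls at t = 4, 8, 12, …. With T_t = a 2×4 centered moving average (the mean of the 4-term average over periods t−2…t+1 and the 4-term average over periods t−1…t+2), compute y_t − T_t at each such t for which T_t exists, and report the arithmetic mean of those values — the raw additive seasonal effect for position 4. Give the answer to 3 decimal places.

3.625

Season position 4 occurs at t = 4, 8 (where T_t is defined).
t=4: T_4 = 37.75000; y_4 − T_4 = 41 − 37.75000 = 3.25000
t=8: T_8 = 34.00000; y_8 − T_8 = 38 − 34.00000 = 4.00000
Mean deviation: (3.25000 + 4.00000) / 2 = 3.625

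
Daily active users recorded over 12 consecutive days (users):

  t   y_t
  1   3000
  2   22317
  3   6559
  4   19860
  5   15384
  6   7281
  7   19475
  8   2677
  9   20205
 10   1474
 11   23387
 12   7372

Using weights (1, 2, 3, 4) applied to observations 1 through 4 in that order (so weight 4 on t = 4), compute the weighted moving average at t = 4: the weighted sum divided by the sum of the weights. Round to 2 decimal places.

Weighted sum: 1·3000 + 2·22317 + 3·6559 + 4·19860 = 3000 + 44634 + 19677 + 79440 = 146751
Weight total: 1 + 2 + 3 + 4 = 10
WMA = 146751 / 10 = 14675.10

14675.10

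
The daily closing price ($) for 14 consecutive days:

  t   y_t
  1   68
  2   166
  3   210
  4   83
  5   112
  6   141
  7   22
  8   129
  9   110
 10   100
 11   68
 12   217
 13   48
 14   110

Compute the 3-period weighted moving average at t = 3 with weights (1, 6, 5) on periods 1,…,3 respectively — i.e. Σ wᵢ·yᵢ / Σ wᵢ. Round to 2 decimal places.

Weighted sum: 1·68 + 6·166 + 5·210 = 68 + 996 + 1050 = 2114
Weight total: 1 + 6 + 5 = 12
WMA = 2114 / 12 = 176.17

176.17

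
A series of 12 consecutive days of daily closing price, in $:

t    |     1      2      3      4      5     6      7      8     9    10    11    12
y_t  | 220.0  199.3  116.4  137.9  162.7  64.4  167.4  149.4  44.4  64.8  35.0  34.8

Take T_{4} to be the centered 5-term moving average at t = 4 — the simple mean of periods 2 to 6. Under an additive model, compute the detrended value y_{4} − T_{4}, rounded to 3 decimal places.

1.760

Trend T_4 = (199.3 + 116.4 + 137.9 + 162.7 + 64.4) / 5 = 680.7/5 = 136.14000
Detrended value: 137.9 − 136.14000 = 1.760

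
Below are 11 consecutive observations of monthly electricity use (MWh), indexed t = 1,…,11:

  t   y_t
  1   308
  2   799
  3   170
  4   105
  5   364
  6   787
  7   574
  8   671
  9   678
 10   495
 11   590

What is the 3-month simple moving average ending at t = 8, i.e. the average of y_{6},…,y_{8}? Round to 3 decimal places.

Sum of periods 6–8: 787 + 574 + 671 = 2032
Divide by 3: 2032 / 3 = 677.333

677.333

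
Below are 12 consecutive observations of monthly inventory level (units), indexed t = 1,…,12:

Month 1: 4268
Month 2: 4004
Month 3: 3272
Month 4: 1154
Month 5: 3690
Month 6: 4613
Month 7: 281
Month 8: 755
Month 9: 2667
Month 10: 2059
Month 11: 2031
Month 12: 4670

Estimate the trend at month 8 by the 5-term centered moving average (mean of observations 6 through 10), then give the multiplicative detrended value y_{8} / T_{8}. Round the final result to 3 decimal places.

Trend T_8 = (4613 + 281 + 755 + 2667 + 2059) / 5 = 10375/5 = 2075.00000
Ratio to trend: 755 / 2075.00000 = 0.364

0.364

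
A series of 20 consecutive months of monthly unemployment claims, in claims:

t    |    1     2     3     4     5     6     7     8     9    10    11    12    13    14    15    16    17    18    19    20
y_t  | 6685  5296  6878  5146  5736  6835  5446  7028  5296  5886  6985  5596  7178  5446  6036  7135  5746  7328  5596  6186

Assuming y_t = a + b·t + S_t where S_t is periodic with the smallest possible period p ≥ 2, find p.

First differences y_{t+1} − y_t: -1389, 1582, -1732, 590, 1099, -1389, 1582, -1732, 590, 1099, -1389, 1582, …
The difference pattern repeats every 5 terms and not for any smaller step, so p = 5.

5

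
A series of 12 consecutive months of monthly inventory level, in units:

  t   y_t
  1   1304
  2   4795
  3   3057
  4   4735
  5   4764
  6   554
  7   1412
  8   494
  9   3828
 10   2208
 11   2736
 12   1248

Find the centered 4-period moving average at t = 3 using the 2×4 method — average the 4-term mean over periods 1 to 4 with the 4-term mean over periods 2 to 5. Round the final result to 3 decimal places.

Sum over 1–4: 1304 + 4795 + 3057 + 4735 = 13891
Sum over 2–5: 4795 + 3057 + 4735 + 4764 = 17351
CMA at t=3 = (13891 + 17351) / (2·4) = 31242 / 8 = 3905.250

3905.250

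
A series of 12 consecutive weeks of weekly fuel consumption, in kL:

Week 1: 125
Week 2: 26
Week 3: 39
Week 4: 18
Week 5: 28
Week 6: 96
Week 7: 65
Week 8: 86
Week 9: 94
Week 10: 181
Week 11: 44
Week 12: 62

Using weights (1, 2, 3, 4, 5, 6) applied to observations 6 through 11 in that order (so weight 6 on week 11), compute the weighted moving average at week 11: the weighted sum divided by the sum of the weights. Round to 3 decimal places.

96.619

Weighted sum: 1·96 + 2·65 + 3·86 + 4·94 + 5·181 + 6·44 = 96 + 130 + 258 + 376 + 905 + 264 = 2029
Weight total: 1 + 2 + 3 + 4 + 5 + 6 = 21
WMA = 2029 / 21 = 96.619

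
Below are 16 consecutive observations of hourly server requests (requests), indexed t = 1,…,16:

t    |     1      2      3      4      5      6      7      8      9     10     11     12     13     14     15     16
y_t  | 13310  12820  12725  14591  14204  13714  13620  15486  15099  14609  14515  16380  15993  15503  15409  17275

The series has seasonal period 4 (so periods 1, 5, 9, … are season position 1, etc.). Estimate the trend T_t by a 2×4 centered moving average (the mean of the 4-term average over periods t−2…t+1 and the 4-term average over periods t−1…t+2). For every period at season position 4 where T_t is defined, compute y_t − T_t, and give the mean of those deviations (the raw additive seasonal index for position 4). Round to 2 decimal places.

Season position 4 occurs at t = 4, 8, 12 (where T_t is defined).
t=4: T_4 = 13696.7500; y_4 − T_4 = 14591 − 13696.7500 = 894.2500
t=8: T_8 = 14591.6250; y_8 − T_8 = 15486 − 14591.6250 = 894.3750
t=12: T_12 = 15486.0000; y_12 − T_12 = 16380 − 15486.0000 = 894.0000
Mean deviation: (894.2500 + 894.3750 + 894.0000) / 3 = 894.21

894.21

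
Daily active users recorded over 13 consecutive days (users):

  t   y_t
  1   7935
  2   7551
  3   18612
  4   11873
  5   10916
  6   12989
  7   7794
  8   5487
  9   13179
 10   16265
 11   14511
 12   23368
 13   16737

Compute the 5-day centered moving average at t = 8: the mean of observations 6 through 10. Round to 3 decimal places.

11142.800

Sum of periods 6–10: 12989 + 7794 + 5487 + 13179 + 16265 = 55714
Divide by 5: 55714 / 5 = 11142.800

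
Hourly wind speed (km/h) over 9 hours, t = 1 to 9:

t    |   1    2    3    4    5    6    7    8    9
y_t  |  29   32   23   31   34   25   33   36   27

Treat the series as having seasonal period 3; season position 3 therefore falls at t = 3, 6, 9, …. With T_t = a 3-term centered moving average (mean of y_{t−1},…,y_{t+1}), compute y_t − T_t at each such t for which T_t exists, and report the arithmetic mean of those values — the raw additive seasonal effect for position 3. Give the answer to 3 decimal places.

-5.667

Season position 3 occurs at t = 3, 6 (where T_t is defined).
t=3: T_3 = 28.66667; y_3 − T_3 = 23 − 28.66667 = -5.66667
t=6: T_6 = 30.66667; y_6 − T_6 = 25 − 30.66667 = -5.66667
Mean deviation: (-5.66667 + -5.66667) / 2 = -5.667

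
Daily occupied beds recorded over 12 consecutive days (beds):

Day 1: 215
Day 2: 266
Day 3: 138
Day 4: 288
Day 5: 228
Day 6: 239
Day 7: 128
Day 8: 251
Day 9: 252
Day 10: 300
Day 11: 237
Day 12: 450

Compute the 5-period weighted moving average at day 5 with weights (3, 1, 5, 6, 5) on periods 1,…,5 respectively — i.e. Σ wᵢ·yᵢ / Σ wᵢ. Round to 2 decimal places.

223.45

Weighted sum: 3·215 + 1·266 + 5·138 + 6·288 + 5·228 = 645 + 266 + 690 + 1728 + 1140 = 4469
Weight total: 3 + 1 + 5 + 6 + 5 = 20
WMA = 4469 / 20 = 223.45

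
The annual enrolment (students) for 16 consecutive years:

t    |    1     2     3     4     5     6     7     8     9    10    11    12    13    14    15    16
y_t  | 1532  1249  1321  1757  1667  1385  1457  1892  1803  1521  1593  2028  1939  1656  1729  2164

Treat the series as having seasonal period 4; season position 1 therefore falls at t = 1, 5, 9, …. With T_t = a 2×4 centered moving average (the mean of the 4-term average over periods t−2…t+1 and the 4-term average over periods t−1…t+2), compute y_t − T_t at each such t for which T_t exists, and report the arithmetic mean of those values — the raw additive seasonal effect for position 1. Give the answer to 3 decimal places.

Season position 1 occurs at t = 5, 9, 13 (where T_t is defined).
t=5: T_5 = 1549.50000; y_5 − T_5 = 1667 − 1549.50000 = 117.50000
t=9: T_9 = 1685.25000; y_9 − T_9 = 1803 − 1685.25000 = 117.75000
t=13: T_13 = 1821.00000; y_13 − T_13 = 1939 − 1821.00000 = 118.00000
Mean deviation: (117.50000 + 117.75000 + 118.00000) / 3 = 117.750

117.750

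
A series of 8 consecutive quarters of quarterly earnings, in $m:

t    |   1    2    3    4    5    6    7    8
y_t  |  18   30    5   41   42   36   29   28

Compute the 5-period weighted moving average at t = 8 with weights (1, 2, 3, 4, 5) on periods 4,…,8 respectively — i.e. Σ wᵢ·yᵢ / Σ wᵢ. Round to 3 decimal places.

32.600

Weighted sum: 1·41 + 2·42 + 3·36 + 4·29 + 5·28 = 41 + 84 + 108 + 116 + 140 = 489
Weight total: 1 + 2 + 3 + 4 + 5 = 15
WMA = 489 / 15 = 32.600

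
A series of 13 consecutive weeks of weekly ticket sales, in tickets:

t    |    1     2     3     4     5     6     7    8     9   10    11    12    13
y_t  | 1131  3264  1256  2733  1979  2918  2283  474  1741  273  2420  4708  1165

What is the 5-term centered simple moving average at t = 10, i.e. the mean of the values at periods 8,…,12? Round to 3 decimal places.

Sum of periods 8–12: 474 + 1741 + 273 + 2420 + 4708 = 9616
Divide by 5: 9616 / 5 = 1923.200

1923.200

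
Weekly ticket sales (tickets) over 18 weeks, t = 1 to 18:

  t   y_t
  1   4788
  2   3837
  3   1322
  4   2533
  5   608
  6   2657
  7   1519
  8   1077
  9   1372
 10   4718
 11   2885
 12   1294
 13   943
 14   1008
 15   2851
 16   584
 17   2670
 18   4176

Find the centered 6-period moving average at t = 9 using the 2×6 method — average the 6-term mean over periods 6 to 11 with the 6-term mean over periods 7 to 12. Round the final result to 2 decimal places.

Sum over 6–11: 2657 + 1519 + 1077 + 1372 + 4718 + 2885 = 14228
Sum over 7–12: 1519 + 1077 + 1372 + 4718 + 2885 + 1294 = 12865
CMA at t=9 = (14228 + 12865) / (2·6) = 27093 / 12 = 2257.75

2257.75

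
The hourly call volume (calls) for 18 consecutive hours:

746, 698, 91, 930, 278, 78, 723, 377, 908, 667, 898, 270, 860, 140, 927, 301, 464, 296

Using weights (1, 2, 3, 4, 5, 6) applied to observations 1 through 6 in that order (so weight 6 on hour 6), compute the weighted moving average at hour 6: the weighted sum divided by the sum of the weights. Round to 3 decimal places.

380.619

Weighted sum: 1·746 + 2·698 + 3·91 + 4·930 + 5·278 + 6·78 = 746 + 1396 + 273 + 3720 + 1390 + 468 = 7993
Weight total: 1 + 2 + 3 + 4 + 5 + 6 = 21
WMA = 7993 / 21 = 380.619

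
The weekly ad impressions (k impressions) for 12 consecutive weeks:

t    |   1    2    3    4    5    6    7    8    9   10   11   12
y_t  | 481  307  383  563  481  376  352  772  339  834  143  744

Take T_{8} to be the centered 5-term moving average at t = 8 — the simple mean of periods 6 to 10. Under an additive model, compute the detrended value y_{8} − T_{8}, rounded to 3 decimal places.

Trend T_8 = (376 + 352 + 772 + 339 + 834) / 5 = 2673/5 = 534.60000
Detrended value: 772 − 534.60000 = 237.400

237.400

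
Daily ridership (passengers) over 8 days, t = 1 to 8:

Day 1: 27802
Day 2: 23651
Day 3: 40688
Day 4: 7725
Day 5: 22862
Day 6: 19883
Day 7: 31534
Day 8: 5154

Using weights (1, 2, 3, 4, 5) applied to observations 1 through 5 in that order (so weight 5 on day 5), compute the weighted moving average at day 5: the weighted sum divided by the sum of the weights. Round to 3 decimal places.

Weighted sum: 1·27802 + 2·23651 + 3·40688 + 4·7725 + 5·22862 = 27802 + 47302 + 122064 + 30900 + 114310 = 342378
Weight total: 1 + 2 + 3 + 4 + 5 = 15
WMA = 342378 / 15 = 22825.200

22825.200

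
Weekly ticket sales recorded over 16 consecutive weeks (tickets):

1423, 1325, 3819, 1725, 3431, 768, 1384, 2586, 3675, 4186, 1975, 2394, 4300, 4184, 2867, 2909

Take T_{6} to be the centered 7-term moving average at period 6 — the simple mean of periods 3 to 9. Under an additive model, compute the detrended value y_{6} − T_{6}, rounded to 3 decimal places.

Trend T_6 = (3819 + 1725 + 3431 + 768 + 1384 + 2586 + 3675) / 7 = 17388/7 = 2484.00000
Detrended value: 768 − 2484.00000 = -1716.000

-1716.000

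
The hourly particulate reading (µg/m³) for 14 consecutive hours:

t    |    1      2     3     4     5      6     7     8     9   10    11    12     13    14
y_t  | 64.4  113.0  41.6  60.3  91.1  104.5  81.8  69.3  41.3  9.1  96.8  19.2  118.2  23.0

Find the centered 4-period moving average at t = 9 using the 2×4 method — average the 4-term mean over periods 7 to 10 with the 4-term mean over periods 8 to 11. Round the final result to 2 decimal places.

Sum over 7–10: 81.8 + 69.3 + 41.3 + 9.1 = 201.5
Sum over 8–11: 69.3 + 41.3 + 9.1 + 96.8 = 216.5
CMA at t=9 = (201.5 + 216.5) / (2·4) = 418.0 / 8 = 52.25

52.25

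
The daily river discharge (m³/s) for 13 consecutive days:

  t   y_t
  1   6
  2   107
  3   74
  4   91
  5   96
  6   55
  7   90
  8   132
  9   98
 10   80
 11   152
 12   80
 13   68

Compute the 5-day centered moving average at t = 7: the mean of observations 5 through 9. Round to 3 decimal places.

Sum of periods 5–9: 96 + 55 + 90 + 132 + 98 = 471
Divide by 5: 471 / 5 = 94.200

94.200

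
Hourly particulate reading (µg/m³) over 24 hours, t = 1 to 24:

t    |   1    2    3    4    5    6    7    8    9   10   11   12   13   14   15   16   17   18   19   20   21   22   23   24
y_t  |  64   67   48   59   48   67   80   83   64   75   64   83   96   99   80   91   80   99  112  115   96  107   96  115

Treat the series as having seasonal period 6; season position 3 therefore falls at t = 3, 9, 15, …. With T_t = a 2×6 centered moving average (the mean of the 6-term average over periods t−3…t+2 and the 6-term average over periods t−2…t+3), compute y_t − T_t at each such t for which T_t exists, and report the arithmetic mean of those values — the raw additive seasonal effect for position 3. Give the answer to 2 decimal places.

-9.50

Season position 3 occurs at t = 9, 15, 21 (where T_t is defined).
t=9: T_9 = 73.5000; y_9 − T_9 = 64 − 73.5000 = -9.5000
t=15: T_15 = 89.5000; y_15 − T_15 = 80 − 89.5000 = -9.5000
t=21: T_21 = 105.5000; y_21 − T_21 = 96 − 105.5000 = -9.5000
Mean deviation: (-9.5000 + -9.5000 + -9.5000) / 3 = -9.50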